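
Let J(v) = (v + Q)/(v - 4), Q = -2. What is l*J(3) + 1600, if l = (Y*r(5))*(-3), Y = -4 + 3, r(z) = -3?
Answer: 1609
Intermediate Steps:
Y = -1
l = -9 (l = -1*(-3)*(-3) = 3*(-3) = -9)
J(v) = (-2 + v)/(-4 + v) (J(v) = (v - 2)/(v - 4) = (-2 + v)/(-4 + v))
l*J(3) + 1600 = -9*(-2 + 3)/(-4 + 3) + 1600 = -9/(-1) + 1600 = -(-9) + 1600 = -9*(-1) + 1600 = 9 + 1600 = 1609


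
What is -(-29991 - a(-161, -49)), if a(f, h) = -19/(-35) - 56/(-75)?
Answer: 15745952/525 ≈ 29992.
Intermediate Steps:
a(f, h) = 677/525 (a(f, h) = -19*(-1/35) - 56*(-1/75) = 19/35 + 56/75 = 677/525)
-(-29991 - a(-161, -49)) = -(-29991 - 1*677/525) = -(-29991 - 677/525) = -1*(-15745952/525) = 15745952/525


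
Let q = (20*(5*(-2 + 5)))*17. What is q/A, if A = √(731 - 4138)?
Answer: -5100*I*√3407/3407 ≈ -87.374*I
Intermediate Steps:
A = I*√3407 (A = √(-3407) = I*√3407 ≈ 58.37*I)
q = 5100 (q = (20*(5*3))*17 = (20*15)*17 = 300*17 = 5100)
q/A = 5100/((I*√3407)) = 5100*(-I*√3407/3407) = -5100*I*√3407/3407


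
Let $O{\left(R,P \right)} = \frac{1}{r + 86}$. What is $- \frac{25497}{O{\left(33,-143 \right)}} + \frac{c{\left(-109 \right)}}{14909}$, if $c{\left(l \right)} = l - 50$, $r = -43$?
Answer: $- \frac{16345795398}{14909} \approx -1.0964 \cdot 10^{6}$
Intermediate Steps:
$O{\left(R,P \right)} = \frac{1}{43}$ ($O{\left(R,P \right)} = \frac{1}{-43 + 86} = \frac{1}{43}$)
$c{\left(l \right)} = -50 + l$ ($c{\left(l \right)} = l - 50 = -50 + l$)
$- \frac{25497}{O{\left(33,-143 \right)}} + \frac{c{\left(-109 \right)}}{14909} = - 25497 \frac{1}{\frac{1}{43}} + \frac{-50 - 109}{14909} = \left(-25497\right) 43 - \frac{159}{14909} = -1096371 - \frac{159}{14909} = - \frac{16345795398}{14909}$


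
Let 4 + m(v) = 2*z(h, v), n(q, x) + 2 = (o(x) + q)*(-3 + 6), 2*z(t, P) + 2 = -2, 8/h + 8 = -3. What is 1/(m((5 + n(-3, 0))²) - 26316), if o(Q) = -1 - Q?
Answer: -1/26324 ≈ -3.7988e-5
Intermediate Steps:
h = -8/11 (h = 8/(-8 - 3) = 8/(-11) = 8*(-1/11) = -8/11 ≈ -0.72727)
z(t, P) = -2 (z(t, P) = -1 + (½)*(-2) = -1 - 1 = -2)
n(q, x) = -5 - 3*x + 3*q (n(q, x) = -2 + ((-1 - x) + q)*(-3 + 6) = -2 + (-1 + q - x)*3 = -2 + (-3 - 3*x + 3*q) = -5 - 3*x + 3*q)
m(v) = -8 (m(v) = -4 + 2*(-2) = -4 - 4 = -8)
1/(m((5 + n(-3, 0))²) - 26316) = 1/(-8 - 26316) = 1/(-26324) = -1/26324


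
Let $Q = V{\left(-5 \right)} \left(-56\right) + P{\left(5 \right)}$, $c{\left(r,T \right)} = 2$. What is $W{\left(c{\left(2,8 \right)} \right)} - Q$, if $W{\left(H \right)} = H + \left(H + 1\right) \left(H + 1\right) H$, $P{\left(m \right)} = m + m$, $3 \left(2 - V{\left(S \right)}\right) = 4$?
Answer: $\frac{142}{3} \approx 47.333$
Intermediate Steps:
$V{\left(S \right)} = \frac{2}{3}$ ($V{\left(S \right)} = 2 - \frac{4}{3} = \frac{2}{3}$)
$P{\left(m \right)} = 2 m$
$Q = - \frac{82}{3}$ ($Q = \frac{2}{3} \left(-56\right) + 2 \cdot 5 = - \frac{112}{3} + 10 = - \frac{82}{3} \approx -27.333$)
$W{\left(H \right)} = H + H \left(1 + H\right)^{2}$ ($W{\left(H \right)} = H + \left(1 + H\right) \left(1 + H\right) H = H + \left(1 + H\right)^{2} H = H + H \left(1 + H\right)^{2}$)
$W{\left(c{\left(2,8 \right)} \right)} - Q = 2 \left(1 + \left(1 + 2\right)^{2}\right) - - \frac{82}{3} = 2 \left(1 + 3^{2}\right) + \frac{82}{3} = 2 \left(1 + 9\right) + \frac{82}{3} = 2 \cdot 10 + \frac{82}{3} = 20 + \frac{82}{3} = \frac{142}{3}$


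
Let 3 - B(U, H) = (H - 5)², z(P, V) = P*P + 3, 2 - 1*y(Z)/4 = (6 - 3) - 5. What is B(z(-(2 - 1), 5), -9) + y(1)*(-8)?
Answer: -321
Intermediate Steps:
y(Z) = 16 (y(Z) = 8 - 4*((6 - 3) - 5) = 8 - 4*(3 - 5) = 8 - 4*(-2) = 8 + 8 = 16)
z(P, V) = 3 + P² (z(P, V) = P² + 3 = 3 + P²)
B(U, H) = 3 - (-5 + H)² (B(U, H) = 3 - (H - 5)² = 3 - (-5 + H)²)
B(z(-(2 - 1), 5), -9) + y(1)*(-8) = (3 - (-5 - 9)²) + 16*(-8) = (3 - 1*(-14)²) - 128 = (3 - 1*196) - 128 = (3 - 196) - 128 = -193 - 128 = -321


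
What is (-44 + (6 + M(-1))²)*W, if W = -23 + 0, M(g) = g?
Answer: 437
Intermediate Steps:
W = -23
(-44 + (6 + M(-1))²)*W = (-44 + (6 - 1)²)*(-23) = (-44 + 5²)*(-23) = (-44 + 25)*(-23) = -19*(-23) = 437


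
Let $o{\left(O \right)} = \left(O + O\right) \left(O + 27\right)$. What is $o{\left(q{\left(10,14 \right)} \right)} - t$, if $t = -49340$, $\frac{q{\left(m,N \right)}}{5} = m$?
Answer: $57040$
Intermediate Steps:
$q{\left(m,N \right)} = 5 m$
$o{\left(O \right)} = 2 O \left(27 + O\right)$
$o{\left(q{\left(10,14 \right)} \right)} - t = 2 \cdot 5 \cdot 10 \left(27 + 5 \cdot 10\right) - -49340 = 2 \cdot 50 \left(27 + 50\right) + 49340 = 2 \cdot 50 \cdot 77 + 49340 = 7700 + 49340 = 57040$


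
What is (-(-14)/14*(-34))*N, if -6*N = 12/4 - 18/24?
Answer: 51/4 ≈ 12.750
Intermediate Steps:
N = -3/8 (N = -(12/4 - 18/24)/6 = -(12*(¼) - 18*1/24)/6 = -(3 - ¾)/6 = -⅙*9/4 = -3/8 ≈ -0.37500)
(-(-14)/14*(-34))*N = (-(-14)/14*(-34))*(-3/8) = (-2*(-½)*(-34))*(-3/8) = (1*(-34))*(-3/8) = -34*(-3/8) = 51/4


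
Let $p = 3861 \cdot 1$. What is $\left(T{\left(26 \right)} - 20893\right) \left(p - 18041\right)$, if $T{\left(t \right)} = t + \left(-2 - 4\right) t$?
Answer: $298106140$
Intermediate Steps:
$p = 3861$
$T{\left(t \right)} = - 5 t$ ($T{\left(t \right)} = t + \left(-2 - 4\right) t = t - 6 t = - 5 t$)
$\left(T{\left(26 \right)} - 20893\right) \left(p - 18041\right) = \left(\left(-5\right) 26 - 20893\right) \left(3861 - 18041\right) = \left(-130 - 20893\right) \left(-14180\right) = \left(-21023\right) \left(-14180\right) = 298106140$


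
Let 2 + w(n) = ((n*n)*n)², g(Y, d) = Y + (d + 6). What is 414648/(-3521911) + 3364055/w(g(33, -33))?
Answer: 11828557321313/164311235794 ≈ 71.989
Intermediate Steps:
g(Y, d) = 6 + Y + d (g(Y, d) = Y + (6 + d) = 6 + Y + d)
w(n) = -2 + n⁶ (w(n) = -2 + ((n*n)*n)² = -2 + (n²*n)² = -2 + (n³)² = -2 + n⁶)
414648/(-3521911) + 3364055/w(g(33, -33)) = 414648/(-3521911) + 3364055/(-2 + (6 + 33 - 33)⁶) = 414648*(-1/3521911) + 3364055/(-2 + 6⁶) = -414648/3521911 + 3364055/(-2 + 46656) = -414648/3521911 + 3364055/46654 = 11828557321313/164311235794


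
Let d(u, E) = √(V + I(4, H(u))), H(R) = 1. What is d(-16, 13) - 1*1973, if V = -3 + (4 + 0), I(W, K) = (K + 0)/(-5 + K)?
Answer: -1973 + √3/2 ≈ -1972.1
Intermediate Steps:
I(W, K) = K/(-5 + K)
V = 1 (V = -3 + 4 = 1)
d(u, E) = √3/2 (d(u, E) = √(1 + 1/(-5 + 1)) = √(1 + 1/(-4)) = √(1 + 1*(-¼)) = √(1 - ¼) = √(¾) = √3/2)
d(-16, 13) - 1*1973 = √3/2 - 1*1973 = √3/2 - 1973 = -1973 + √3/2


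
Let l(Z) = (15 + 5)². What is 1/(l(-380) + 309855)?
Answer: 1/310255 ≈ 3.2232e-6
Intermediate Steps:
l(Z) = 400 (l(Z) = 20² = 400)
1/(l(-380) + 309855) = 1/(400 + 309855) = 1/310255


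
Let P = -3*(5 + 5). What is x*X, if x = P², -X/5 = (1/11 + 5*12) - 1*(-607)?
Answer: -33021000/11 ≈ -3.0019e+6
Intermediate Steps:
P = -30 (P = -3*10 = -30)
X = -36690/11 (X = -5*((1/11 + 5*12) - 1*(-607)) = -5*((1/11 + 60) + 607) = -5*(661/11 + 607) = -5*7338/11 = -36690/11 ≈ -3335.5)
x = 900 (x = (-30)² = 900)
x*X = 900*(-36690/11) = -33021000/11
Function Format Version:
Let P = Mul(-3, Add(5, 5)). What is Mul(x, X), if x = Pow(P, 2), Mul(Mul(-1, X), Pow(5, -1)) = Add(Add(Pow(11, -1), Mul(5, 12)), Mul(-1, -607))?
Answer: Rational(-33021000, 11) ≈ -3.0019e+6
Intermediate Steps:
P = -30 (P = Mul(-3, 10) = -30)
X = Rational(-36690, 11) (X = Mul(-5, Add(Add(Pow(11, -1), Mul(5, 12)), Mul(-1, -607))) = Mul(-5, Add(Add(Rational(1, 11), 60), 607)) = Mul(-5, Add(Rational(661, 11), 607)) = Mul(-5, Rational(7338, 11)) = Rational(-36690, 11) ≈ -3335.5)
x = 900 (x = Pow(-30, 2) = 900)
Mul(x, X) = Mul(900, Rational(-36690, 11)) = Rational(-33021000, 11)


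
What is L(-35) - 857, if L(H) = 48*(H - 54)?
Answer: -5129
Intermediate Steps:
L(H) = -2592 + 48*H (L(H) = 48*(-54 + H) = -2592 + 48*H)
L(-35) - 857 = (-2592 + 48*(-35)) - 857 = (-2592 - 1680) - 857 = -4272 - 857 = -5129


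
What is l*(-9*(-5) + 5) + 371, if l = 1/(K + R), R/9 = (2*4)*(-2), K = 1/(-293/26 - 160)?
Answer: 118842034/320629 ≈ 370.65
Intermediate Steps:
K = -26/4453 (K = 1/(-293*1/26 - 160) = 1/(-293/26 - 160) = 1/(-4453/26) = -26/4453 ≈ -0.0058388)
R = -144 (R = 9*((2*4)*(-2)) = 9*(8*(-2)) = 9*(-16) = -144)
l = -4453/641258 (l = 1/(-26/4453 - 144) = 1/(-641258/4453) = -4453/641258 ≈ -0.0069442)
l*(-9*(-5) + 5) + 371 = -4453*(-9*(-5) + 5)/641258 + 371 = -4453*(45 + 5)/641258 + 371 = -4453/641258*50 + 371 = -111325/320629 + 371 = 118842034/320629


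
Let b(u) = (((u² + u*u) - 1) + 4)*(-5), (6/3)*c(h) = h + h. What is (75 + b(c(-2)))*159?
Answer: 3180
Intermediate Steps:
c(h) = h (c(h) = (h + h)/2 = (2*h)/2 = h)
b(u) = -15 - 10*u² (b(u) = (((u² + u²) - 1) + 4)*(-5) = ((2*u² - 1) + 4)*(-5) = ((-1 + 2*u²) + 4)*(-5) = (3 + 2*u²)*(-5) = -15 - 10*u²)
(75 + b(c(-2)))*159 = (75 + (-15 - 10*(-2)²))*159 = (75 + (-15 - 10*4))*159 = (75 + (-15 - 40))*159 = (75 - 55)*159 = 20*159 = 3180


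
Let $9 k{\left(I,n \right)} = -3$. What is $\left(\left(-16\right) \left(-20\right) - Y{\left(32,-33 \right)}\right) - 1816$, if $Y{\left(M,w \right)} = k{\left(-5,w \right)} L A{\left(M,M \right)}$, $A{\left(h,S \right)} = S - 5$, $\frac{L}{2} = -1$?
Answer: $-1514$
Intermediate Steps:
$k{\left(I,n \right)} = - \frac{1}{3}$ ($k{\left(I,n \right)} = \frac{1}{9} \left(-3\right) = - \frac{1}{3}$)
$L = -2$ ($L = 2 \left(-1\right) = -2$)
$A{\left(h,S \right)} = -5 + S$
$Y{\left(M,w \right)} = - \frac{10}{3} + \frac{2 M}{3}$ ($Y{\left(M,w \right)} = \left(- \frac{1}{3}\right) \left(-2\right) \left(-5 + M\right) = \frac{2 \left(-5 + M\right)}{3} = - \frac{10}{3} + \frac{2 M}{3}$)
$\left(\left(-16\right) \left(-20\right) - Y{\left(32,-33 \right)}\right) - 1816 = \left(\left(-16\right) \left(-20\right) - \left(- \frac{10}{3} + \frac{2}{3} \cdot 32\right)\right) - 1816 = \left(320 - \left(- \frac{10}{3} + \frac{64}{3}\right)\right) - 1816 = \left(320 - 18\right) - 1816 = 302 - 1816 = -1514$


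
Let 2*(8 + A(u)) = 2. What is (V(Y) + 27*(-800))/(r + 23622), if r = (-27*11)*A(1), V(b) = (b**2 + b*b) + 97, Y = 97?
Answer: -895/8567 ≈ -0.10447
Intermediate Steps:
A(u) = -7 (A(u) = -8 + (1/2)*2 = -8 + 1 = -7)
V(b) = 97 + 2*b**2 (V(b) = (b**2 + b**2) + 97 = 2*b**2 + 97 = 97 + 2*b**2)
r = 2079 (r = -27*11*(-7) = -297*(-7) = 2079)
(V(Y) + 27*(-800))/(r + 23622) = ((97 + 2*97**2) + 27*(-800))/(2079 + 23622) = ((97 + 2*9409) - 21600)/25701 = ((97 + 18818) - 21600)*(1/25701) = (18915 - 21600)*(1/25701) = -2685*1/25701 = -895/8567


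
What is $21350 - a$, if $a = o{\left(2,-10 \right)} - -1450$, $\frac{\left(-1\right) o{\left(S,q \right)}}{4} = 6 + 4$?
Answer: $19940$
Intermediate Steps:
$o{\left(S,q \right)} = -40$ ($o{\left(S,q \right)} = - 4 \left(6 + 4\right) = \left(-4\right) 10 = -40$)
$a = 1410$ ($a = -40 - -1450 = -40 + 1450 = 1410$)
$21350 - a = 21350 - 1410 = 19940$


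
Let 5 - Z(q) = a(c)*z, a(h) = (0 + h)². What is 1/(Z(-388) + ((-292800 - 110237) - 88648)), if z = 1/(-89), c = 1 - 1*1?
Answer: -1/491680 ≈ -2.0338e-6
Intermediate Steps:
c = 0 (c = 1 - 1 = 0)
z = -1/89 ≈ -0.011236
a(h) = h²
Z(q) = 5 (Z(q) = 5 - 0²*(-1)/89 = 5 - 0*(-1)/89 = 5 - 1*0 = 5 + 0 = 5)
1/(Z(-388) + ((-292800 - 110237) - 88648)) = 1/(5 + ((-292800 - 110237) - 88648)) = 1/(5 + (-403037 - 88648)) = 1/(5 - 491685) = 1/(-491680) = -1/491680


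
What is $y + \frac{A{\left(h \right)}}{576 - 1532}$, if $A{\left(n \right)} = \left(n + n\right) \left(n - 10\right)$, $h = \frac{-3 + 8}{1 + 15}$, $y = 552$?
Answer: $\frac{67547911}{122368} \approx 552.01$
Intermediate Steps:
$h = \frac{5}{16} \approx 0.3125$
$A{\left(n \right)} = 2 n \left(-10 + n\right)$
$y + \frac{A{\left(h \right)}}{576 - 1532} = 552 + \frac{2 \cdot \frac{5}{16} \left(-10 + \frac{5}{16}\right)}{576 - 1532} = 552 + \frac{2 \cdot \frac{5}{16} \left(- \frac{155}{16}\right)}{-956} = 552 - - \frac{775}{122368} = 552 + \frac{775}{122368} = \frac{67547911}{122368}$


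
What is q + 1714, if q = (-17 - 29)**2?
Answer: 3830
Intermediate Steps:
q = 2116 (q = (-46)**2 = 2116)
q + 1714 = 2116 + 1714 = 3830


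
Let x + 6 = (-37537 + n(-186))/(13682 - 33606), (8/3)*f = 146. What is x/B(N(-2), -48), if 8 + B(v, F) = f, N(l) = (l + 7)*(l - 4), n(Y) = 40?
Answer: -82047/931447 ≈ -0.088086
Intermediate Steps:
N(l) = (-4 + l)*(7 + l) (N(l) = (7 + l)*(-4 + l) = (-4 + l)*(7 + l))
f = 219/4 (f = (3/8)*146 = 219/4 ≈ 54.750)
B(v, F) = 187/4 (B(v, F) = -8 + 219/4 = 187/4)
x = -82047/19924 (x = -6 + (-37537 + 40)/(13682 - 33606) = -6 - 37497/(-19924) = -6 - 37497*(-1/19924) = -6 + 37497/19924 = -82047/19924 ≈ -4.1180)
x/B(N(-2), -48) = -82047/(19924*187/4) = -82047/19924*4/187 = -82047/931447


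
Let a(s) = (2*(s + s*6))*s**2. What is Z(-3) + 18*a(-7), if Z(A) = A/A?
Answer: -86435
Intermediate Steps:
Z(A) = 1
a(s) = 14*s**3 (a(s) = (2*(s + 6*s))*s**2 = (2*(7*s))*s**2 = (14*s)*s**2 = 14*s**3)
Z(-3) + 18*a(-7) = 1 + 18*(14*(-7)**3) = 1 + 18*(14*(-343)) = 1 + 18*(-4802) = 1 - 86436 = -86435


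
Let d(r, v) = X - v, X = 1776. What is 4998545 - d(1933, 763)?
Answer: 4997532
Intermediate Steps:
d(r, v) = 1776 - v
4998545 - d(1933, 763) = 4998545 - (1776 - 1*763) = 4998545 - (1776 - 763) = 4998545 - 1*1013 = 4998545 - 1013 = 4997532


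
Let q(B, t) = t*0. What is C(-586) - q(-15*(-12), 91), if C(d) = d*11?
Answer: -6446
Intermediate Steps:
C(d) = 11*d
q(B, t) = 0
C(-586) - q(-15*(-12), 91) = 11*(-586) - 1*0 = -6446 + 0 = -6446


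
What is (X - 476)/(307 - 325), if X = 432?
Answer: 22/9 ≈ 2.4444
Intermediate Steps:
(X - 476)/(307 - 325) = (432 - 476)/(307 - 325) = -44/(-18) = -44*(-1/18) = 22/9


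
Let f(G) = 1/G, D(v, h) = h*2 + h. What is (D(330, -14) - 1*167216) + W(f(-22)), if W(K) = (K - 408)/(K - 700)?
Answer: -2575931481/15401 ≈ -1.6726e+5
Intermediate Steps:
D(v, h) = 3*h (D(v, h) = 2*h + h = 3*h)
W(K) = (-408 + K)/(-700 + K)
(D(330, -14) - 1*167216) + W(f(-22)) = (3*(-14) - 1*167216) + (-408 + 1/(-22))/(-700 + 1/(-22)) = (-42 - 167216) + (-408 - 1/22)/(-700 - 1/22) = -167258 - 8977/22/(-15401/22) = -167258 - 22/15401*(-8977/22) = -167258 + 8977/15401 = -2575931481/15401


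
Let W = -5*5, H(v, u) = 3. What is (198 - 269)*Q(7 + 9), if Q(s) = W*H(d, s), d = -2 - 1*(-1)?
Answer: 5325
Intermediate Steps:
d = -1 (d = -2 + 1 = -1)
W = -25
Q(s) = -75 (Q(s) = -25*3 = -75)
(198 - 269)*Q(7 + 9) = (198 - 269)*(-75) = -71*(-75) = 5325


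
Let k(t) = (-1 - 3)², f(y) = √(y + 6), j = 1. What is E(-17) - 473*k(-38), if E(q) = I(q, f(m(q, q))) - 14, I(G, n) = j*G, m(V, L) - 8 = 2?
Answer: -7599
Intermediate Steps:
m(V, L) = 10 (m(V, L) = 8 + 2 = 10)
f(y) = √(6 + y)
I(G, n) = G (I(G, n) = 1*G = G)
E(q) = -14 + q (E(q) = q - 14 = -14 + q)
k(t) = 16 (k(t) = (-4)² = 16)
E(-17) - 473*k(-38) = (-14 - 17) - 473*16 = -31 - 7568 = -7599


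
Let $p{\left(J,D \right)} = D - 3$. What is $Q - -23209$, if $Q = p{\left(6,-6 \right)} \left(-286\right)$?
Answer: $25783$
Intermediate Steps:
$p{\left(J,D \right)} = -3 + D$
$Q = 2574$ ($Q = \left(-3 - 6\right) \left(-286\right) = \left(-9\right) \left(-286\right) = 2574$)
$Q - -23209 = 2574 - -23209 = 2574 + 23209 = 25783$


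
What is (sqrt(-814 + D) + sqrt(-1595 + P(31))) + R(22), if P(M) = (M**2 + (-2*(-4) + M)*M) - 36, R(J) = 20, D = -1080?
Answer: 20 + 7*sqrt(11) + I*sqrt(1894) ≈ 43.216 + 43.52*I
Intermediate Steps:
P(M) = -36 + M**2 + M*(8 + M) (P(M) = (M**2 + (8 + M)*M) - 36 = (M**2 + M*(8 + M)) - 36 = -36 + M**2 + M*(8 + M))
(sqrt(-814 + D) + sqrt(-1595 + P(31))) + R(22) = (sqrt(-814 - 1080) + sqrt(-1595 + (-36 + 2*31**2 + 8*31))) + 20 = (sqrt(-1894) + sqrt(-1595 + (-36 + 2*961 + 248))) + 20 = (I*sqrt(1894) + sqrt(-1595 + (-36 + 1922 + 248))) + 20 = (I*sqrt(1894) + sqrt(-1595 + 2134)) + 20 = (I*sqrt(1894) + sqrt(539)) + 20 = (I*sqrt(1894) + 7*sqrt(11)) + 20 = (7*sqrt(11) + I*sqrt(1894)) + 20 = 20 + 7*sqrt(11) + I*sqrt(1894)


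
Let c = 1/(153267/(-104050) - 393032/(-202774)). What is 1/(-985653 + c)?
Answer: -4908208471/4837779854749213 ≈ -1.0146e-6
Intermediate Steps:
c = 10549317350/4908208471 (c = 1/(153267*(-1/104050) - 393032*(-1/202774)) = 1/(-153267/104050 + 196516/101387) = 1/(4908208471/10549317350) = 10549317350/4908208471 ≈ 2.1493)
1/(-985653 + c) = 1/(-985653 + 10549317350/4908208471) = 1/(-4837779854749213/4908208471) = -4908208471/4837779854749213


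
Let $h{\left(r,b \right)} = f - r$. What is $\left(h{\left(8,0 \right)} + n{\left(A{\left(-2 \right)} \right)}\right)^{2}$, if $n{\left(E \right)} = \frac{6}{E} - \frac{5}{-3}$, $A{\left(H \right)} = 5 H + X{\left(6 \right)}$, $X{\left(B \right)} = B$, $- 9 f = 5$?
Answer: $\frac{22801}{324} \approx 70.373$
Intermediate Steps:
$f = - \frac{5}{9}$ ($f = \left(- \frac{1}{9}\right) 5 = - \frac{5}{9} \approx -0.55556$)
$h{\left(r,b \right)} = - \frac{5}{9} - r$
$A{\left(H \right)} = 6 + 5 H$ ($A{\left(H \right)} = 5 H + 6 = 6 + 5 H$)
$n{\left(E \right)} = \frac{5}{3} + \frac{6}{E}$ ($n{\left(E \right)} = \frac{6}{E} - - \frac{5}{3} = \frac{6}{E} + \frac{5}{3} = \frac{5}{3} + \frac{6}{E}$)
$\left(h{\left(8,0 \right)} + n{\left(A{\left(-2 \right)} \right)}\right)^{2} = \left(\left(- \frac{5}{9} - 8\right) + \left(\frac{5}{3} + \frac{6}{6 + 5 \left(-2\right)}\right)\right)^{2} = \left(\left(- \frac{5}{9} - 8\right) + \left(\frac{5}{3} + \frac{6}{6 - 10}\right)\right)^{2} = \left(- \frac{77}{9} + \left(\frac{5}{3} + \frac{6}{-4}\right)\right)^{2} = \left(- \frac{77}{9} + \left(\frac{5}{3} + 6 \left(- \frac{1}{4}\right)\right)\right)^{2} = \left(- \frac{77}{9} + \left(\frac{5}{3} - \frac{3}{2}\right)\right)^{2} = \left(- \frac{77}{9} + \frac{1}{6}\right)^{2} = \left(- \frac{151}{18}\right)^{2} = \frac{22801}{324}$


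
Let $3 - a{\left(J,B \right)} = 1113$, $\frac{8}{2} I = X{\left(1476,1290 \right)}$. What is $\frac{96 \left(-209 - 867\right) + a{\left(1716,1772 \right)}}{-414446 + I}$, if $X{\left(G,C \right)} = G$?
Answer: $\frac{104406}{414077} \approx 0.25214$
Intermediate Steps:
$I = 369$ ($I = \frac{1}{4} \cdot 1476 = 369$)
$a{\left(J,B \right)} = -1110$ ($a{\left(J,B \right)} = 3 - 1113 = -1110$)
$\frac{96 \left(-209 - 867\right) + a{\left(1716,1772 \right)}}{-414446 + I} = \frac{96 \left(-209 - 867\right) - 1110}{-414446 + 369} = \frac{96 \left(-1076\right) - 1110}{-414077} = \left(-103296 - 1110\right) \left(- \frac{1}{414077}\right) = \left(-104406\right) \left(- \frac{1}{414077}\right) = \frac{104406}{414077}$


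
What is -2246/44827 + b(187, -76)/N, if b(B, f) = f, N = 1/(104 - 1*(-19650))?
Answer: -67298956654/44827 ≈ -1.5013e+6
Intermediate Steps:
N = 1/19754 (N = 1/(104 + 19650) = 1/19754 ≈ 5.0623e-5)
-2246/44827 + b(187, -76)/N = -2246/44827 - 76/1/19754 = -2246*1/44827 - 76*19754 = -2246/44827 - 1501304 = -67298956654/44827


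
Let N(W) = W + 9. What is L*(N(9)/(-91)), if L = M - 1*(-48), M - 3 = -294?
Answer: 4374/91 ≈ 48.066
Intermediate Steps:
M = -291 (M = 3 - 294 = -291)
N(W) = 9 + W
L = -243 (L = -291 - 1*(-48) = -291 + 48 = -243)
L*(N(9)/(-91)) = -243*(9 + 9)/(-91) = -4374*(-1)/91 = -243*(-18/91) = 4374/91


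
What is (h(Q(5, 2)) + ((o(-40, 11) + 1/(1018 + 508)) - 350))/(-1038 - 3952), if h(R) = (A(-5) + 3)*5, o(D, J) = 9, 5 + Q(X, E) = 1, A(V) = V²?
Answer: 61345/1522948 ≈ 0.040280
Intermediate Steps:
Q(X, E) = -4 (Q(X, E) = -5 + 1 = -4)
h(R) = 140 (h(R) = ((-5)² + 3)*5 = (25 + 3)*5 = 28*5 = 140)
(h(Q(5, 2)) + ((o(-40, 11) + 1/(1018 + 508)) - 350))/(-1038 - 3952) = (140 + ((9 + 1/(1018 + 508)) - 350))/(-1038 - 3952) = (140 + ((9 + 1/1526) - 350))/(-4990) = (140 + ((9 + 1/1526) - 350))*(-1/4990) = (140 + (13735/1526 - 350))*(-1/4990) = (140 - 520365/1526)*(-1/4990) = -306725/1526*(-1/4990) = 61345/1522948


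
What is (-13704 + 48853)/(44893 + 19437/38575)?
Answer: 1355872675/1731766912 ≈ 0.78294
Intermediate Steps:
(-13704 + 48853)/(44893 + 19437/38575) = 35149/(44893 + 19437*(1/38575)) = 35149/(44893 + 19437/38575) = 35149/(1731766912/38575) = 35149*(38575/1731766912) = 1355872675/1731766912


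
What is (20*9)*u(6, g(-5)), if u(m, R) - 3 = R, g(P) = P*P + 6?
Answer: 6120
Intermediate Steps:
g(P) = 6 + P² (g(P) = P² + 6 = 6 + P²)
u(m, R) = 3 + R
(20*9)*u(6, g(-5)) = (20*9)*(3 + (6 + (-5)²)) = 180*(3 + (6 + 25)) = 180*(3 + 31) = 180*34 = 6120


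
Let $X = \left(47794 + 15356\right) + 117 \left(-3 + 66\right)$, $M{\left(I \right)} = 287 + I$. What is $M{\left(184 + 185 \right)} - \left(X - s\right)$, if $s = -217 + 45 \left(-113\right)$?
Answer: $-75167$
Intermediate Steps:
$s = -5302$ ($s = -217 - 5085 = -5302$)
$X = 70521$ ($X = 63150 + 117 \cdot 63 = 63150 + 7371 = 70521$)
$M{\left(184 + 185 \right)} - \left(X - s\right) = \left(287 + \left(184 + 185\right)\right) - 75823 = \left(287 + 369\right) - 75823 = 656 - 75823 = -75167$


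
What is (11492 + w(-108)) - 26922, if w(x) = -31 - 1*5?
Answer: -15466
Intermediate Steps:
w(x) = -36 (w(x) = -31 - 5 = -36)
(11492 + w(-108)) - 26922 = (11492 - 36) - 26922 = 11456 - 26922 = -15466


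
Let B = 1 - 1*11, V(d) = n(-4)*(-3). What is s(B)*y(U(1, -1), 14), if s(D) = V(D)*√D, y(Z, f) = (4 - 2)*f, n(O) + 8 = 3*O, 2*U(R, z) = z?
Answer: 1680*I*√10 ≈ 5312.6*I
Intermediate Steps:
U(R, z) = z/2
n(O) = -8 + 3*O
V(d) = 60 (V(d) = (-8 + 3*(-4))*(-3) = (-8 - 12)*(-3) = -20*(-3) = 60)
y(Z, f) = 2*f
B = -10 (B = 1 - 11 = -10)
s(D) = 60*√D
s(B)*y(U(1, -1), 14) = (60*√(-10))*(2*14) = (60*(I*√10))*28 = (60*I*√10)*28 = 1680*I*√10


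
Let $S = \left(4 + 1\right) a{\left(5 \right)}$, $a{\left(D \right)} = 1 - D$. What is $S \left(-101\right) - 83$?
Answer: $1937$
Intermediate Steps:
$S = -20$ ($S = \left(4 + 1\right) \left(1 - 5\right) = 5 \left(1 - 5\right) = 5 \left(-4\right) = -20$)
$S \left(-101\right) - 83 = \left(-20\right) \left(-101\right) - 83 = 2020 - 83 = 1937$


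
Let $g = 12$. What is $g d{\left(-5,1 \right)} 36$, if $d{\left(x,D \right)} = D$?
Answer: $432$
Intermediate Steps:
$g d{\left(-5,1 \right)} 36 = 12 \cdot 1 \cdot 36 = 12 \cdot 36 = 432$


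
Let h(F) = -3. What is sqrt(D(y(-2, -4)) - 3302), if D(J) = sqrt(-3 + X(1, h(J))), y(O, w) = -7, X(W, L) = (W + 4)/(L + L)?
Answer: sqrt(-118872 + 6*I*sqrt(138))/6 ≈ 0.017036 + 57.463*I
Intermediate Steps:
X(W, L) = (4 + W)/(2*L) (X(W, L) = (4 + W)/((2*L)) = (4 + W)*(1/(2*L)) = (4 + W)/(2*L))
D(J) = I*sqrt(138)/6 (D(J) = sqrt(-3 + (1/2)*(4 + 1)/(-3)) = sqrt(-3 + (1/2)*(-1/3)*5) = sqrt(-3 - 5/6) = sqrt(-23/6) = I*sqrt(138)/6)
sqrt(D(y(-2, -4)) - 3302) = sqrt(I*sqrt(138)/6 - 3302) = sqrt(-3302 + I*sqrt(138)/6)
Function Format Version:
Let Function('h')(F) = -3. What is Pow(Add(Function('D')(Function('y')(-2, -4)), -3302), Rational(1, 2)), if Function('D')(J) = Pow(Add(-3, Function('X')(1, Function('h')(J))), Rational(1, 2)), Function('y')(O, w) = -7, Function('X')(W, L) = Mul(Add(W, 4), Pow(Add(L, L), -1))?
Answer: Mul(Rational(1, 6), Pow(Add(-118872, Mul(6, I, Pow(138, Rational(1, 2)))), Rational(1, 2))) ≈ Add(0.017036, Mul(57.463, I))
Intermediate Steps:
Function('X')(W, L) = Mul(Rational(1, 2), Pow(L, -1), Add(4, W)) (Function('X')(W, L) = Mul(Add(4, W), Pow(Mul(2, L), -1)) = Mul(Add(4, W), Mul(Rational(1, 2), Pow(L, -1))) = Mul(Rational(1, 2), Pow(L, -1), Add(4, W)))
Function('D')(J) = Mul(Rational(1, 6), I, Pow(138, Rational(1, 2))) (Function('D')(J) = Pow(Add(-3, Mul(Rational(1, 2), Pow(-3, -1), Add(4, 1))), Rational(1, 2)) = Pow(Add(-3, Mul(Rational(1, 2), Rational(-1, 3), 5)), Rational(1, 2)) = Pow(Add(-3, Rational(-5, 6)), Rational(1, 2)) = Pow(Rational(-23, 6), Rational(1, 2)) = Mul(Rational(1, 6), I, Pow(138, Rational(1, 2))))
Pow(Add(Function('D')(Function('y')(-2, -4)), -3302), Rational(1, 2)) = Pow(Add(Mul(Rational(1, 6), I, Pow(138, Rational(1, 2))), -3302), Rational(1, 2)) = Pow(Add(-3302, Mul(Rational(1, 6), I, Pow(138, Rational(1, 2)))), Rational(1, 2))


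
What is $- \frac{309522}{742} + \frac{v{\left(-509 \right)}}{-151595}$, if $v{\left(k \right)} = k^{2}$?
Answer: $- \frac{23557112846}{56241745} \approx -418.85$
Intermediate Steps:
$- \frac{309522}{742} + \frac{v{\left(-509 \right)}}{-151595} = - \frac{309522}{742} + \frac{\left(-509\right)^{2}}{-151595} = \left(-309522\right) \frac{1}{742} + 259081 \left(- \frac{1}{151595}\right) = - \frac{154761}{371} - \frac{259081}{151595} = - \frac{23557112846}{56241745}$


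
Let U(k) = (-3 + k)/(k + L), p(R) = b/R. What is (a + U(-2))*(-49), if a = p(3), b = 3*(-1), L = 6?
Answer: 441/4 ≈ 110.25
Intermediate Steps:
b = -3
p(R) = -3/R
U(k) = (-3 + k)/(6 + k) (U(k) = (-3 + k)/(k + 6) = (-3 + k)/(6 + k))
a = -1 (a = -3/3 = -3*⅓ = -1)
(a + U(-2))*(-49) = (-1 + (-3 - 2)/(6 - 2))*(-49) = (-1 - 5/4)*(-49) = -9/4*(-49) = 441/4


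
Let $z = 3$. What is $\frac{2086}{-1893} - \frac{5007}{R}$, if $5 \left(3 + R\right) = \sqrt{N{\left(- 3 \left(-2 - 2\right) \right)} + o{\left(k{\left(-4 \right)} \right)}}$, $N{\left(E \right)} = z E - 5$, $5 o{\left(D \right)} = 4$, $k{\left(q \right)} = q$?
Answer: $\frac{1184109683}{609546} + \frac{8345 \sqrt{795}}{322} \approx 2673.3$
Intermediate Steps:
$o{\left(D \right)} = \frac{4}{5}$ ($o{\left(D \right)} = \frac{1}{5} \cdot 4 = \frac{4}{5}$)
$N{\left(E \right)} = -5 + 3 E$ ($N{\left(E \right)} = 3 E - 5 = -5 + 3 E$)
$R = -3 + \frac{\sqrt{795}}{25}$ ($R = -3 + \frac{\sqrt{\left(-5 + 3 \left(- 3 \left(-2 - 2\right)\right)\right) + \frac{4}{5}}}{5} = -3 + \frac{\sqrt{\left(-5 + 3 \left(\left(-3\right) \left(-4\right)\right)\right) + \frac{4}{5}}}{5} = -3 + \frac{\sqrt{\left(-5 + 3 \cdot 12\right) + \frac{4}{5}}}{5} = -3 + \frac{\sqrt{\left(-5 + 36\right) + \frac{4}{5}}}{5} = -3 + \frac{\sqrt{31 + \frac{4}{5}}}{5} = -3 + \frac{\sqrt{\frac{159}{5}}}{5} = -3 + \frac{\frac{1}{5} \sqrt{795}}{5} = -3 + \frac{\sqrt{795}}{25} \approx -1.8722$)
$\frac{2086}{-1893} - \frac{5007}{R} = \frac{2086}{-1893} - \frac{5007}{-3 + \frac{\sqrt{795}}{25}} = 2086 \left(- \frac{1}{1893}\right) - \frac{5007}{-3 + \frac{\sqrt{795}}{25}} = - \frac{2086}{1893} - \frac{5007}{-3 + \frac{\sqrt{795}}{25}}$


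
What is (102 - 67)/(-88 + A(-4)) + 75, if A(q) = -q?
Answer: 895/12 ≈ 74.583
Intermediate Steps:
(102 - 67)/(-88 + A(-4)) + 75 = (102 - 67)/(-88 - 1*(-4)) + 75 = 35/(-88 + 4) + 75 = 35/(-84) + 75 = 35*(-1/84) + 75 = -5/12 + 75 = 895/12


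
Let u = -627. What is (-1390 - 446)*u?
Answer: 1151172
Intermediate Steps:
(-1390 - 446)*u = (-1390 - 446)*(-627) = -1836*(-627) = 1151172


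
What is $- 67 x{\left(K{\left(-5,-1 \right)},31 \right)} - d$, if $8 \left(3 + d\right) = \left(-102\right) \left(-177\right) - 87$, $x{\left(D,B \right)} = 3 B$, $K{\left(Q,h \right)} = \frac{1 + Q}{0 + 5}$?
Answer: $- \frac{67791}{8} \approx -8473.9$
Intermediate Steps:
$K{\left(Q,h \right)} = \frac{1}{5} + \frac{Q}{5}$ ($K{\left(Q,h \right)} = \frac{1 + Q}{5} = \left(1 + Q\right) \frac{1}{5} = \frac{1}{5} + \frac{Q}{5}$)
$d = \frac{17943}{8}$ ($d = -3 + \frac{\left(-102\right) \left(-177\right) - 87}{8} = -3 + \frac{18054 - 87}{8} = -3 + \frac{1}{8} \cdot 17967 = -3 + \frac{17967}{8} = \frac{17943}{8} \approx 2242.9$)
$- 67 x{\left(K{\left(-5,-1 \right)},31 \right)} - d = - 67 \cdot 3 \cdot 31 - \frac{17943}{8} = \left(-67\right) 93 - \frac{17943}{8} = -6231 - \frac{17943}{8} = - \frac{67791}{8}$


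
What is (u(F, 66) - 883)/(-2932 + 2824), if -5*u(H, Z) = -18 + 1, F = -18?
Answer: 733/90 ≈ 8.1444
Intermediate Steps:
u(H, Z) = 17/5 (u(H, Z) = -(-18 + 1)/5 = -⅕*(-17) = 17/5)
(u(F, 66) - 883)/(-2932 + 2824) = (17/5 - 883)/(-2932 + 2824) = -4398/5/(-108) = -4398/5*(-1/108) = 733/90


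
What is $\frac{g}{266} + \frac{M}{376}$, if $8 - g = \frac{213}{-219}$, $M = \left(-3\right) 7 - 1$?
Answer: $- \frac{45229}{1825292} \approx -0.024779$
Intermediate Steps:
$M = -22$ ($M = -21 - 1 = -22$)
$g = \frac{655}{73}$ ($g = 8 - \frac{213}{-219} = 8 - 213 \left(- \frac{1}{219}\right) = 8 - - \frac{71}{73} = 8 + \frac{71}{73} = \frac{655}{73} \approx 8.9726$)
$\frac{g}{266} + \frac{M}{376} = \frac{655}{73 \cdot 266} - \frac{22}{376} = \frac{655}{73} \cdot \frac{1}{266} - \frac{11}{188} = \frac{655}{19418} - \frac{11}{188} = - \frac{45229}{1825292}$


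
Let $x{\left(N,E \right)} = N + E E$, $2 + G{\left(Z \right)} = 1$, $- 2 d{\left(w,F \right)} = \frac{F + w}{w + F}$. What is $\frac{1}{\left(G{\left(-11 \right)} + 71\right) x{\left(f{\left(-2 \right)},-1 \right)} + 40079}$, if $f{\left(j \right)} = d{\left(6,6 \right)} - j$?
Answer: $\frac{1}{40254} \approx 2.4842 \cdot 10^{-5}$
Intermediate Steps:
$d{\left(w,F \right)} = - \frac{1}{2}$ ($d{\left(w,F \right)} = - \frac{\left(F + w\right) \frac{1}{w + F}}{2} = - \frac{\left(F + w\right) \frac{1}{F + w}}{2} = \left(- \frac{1}{2}\right) 1 = - \frac{1}{2}$)
$f{\left(j \right)} = - \frac{1}{2} - j$
$G{\left(Z \right)} = -1$ ($G{\left(Z \right)} = -2 + 1 = -1$)
$x{\left(N,E \right)} = N + E^{2}$
$\frac{1}{\left(G{\left(-11 \right)} + 71\right) x{\left(f{\left(-2 \right)},-1 \right)} + 40079} = \frac{1}{\left(-1 + 71\right) \left(\left(- \frac{1}{2} - -2\right) + \left(-1\right)^{2}\right) + 40079} = \frac{1}{70 \left(\left(- \frac{1}{2} + 2\right) + 1\right) + 40079} = \frac{1}{70 \left(\frac{3}{2} + 1\right) + 40079} = \frac{1}{70 \cdot \frac{5}{2} + 40079} = \frac{1}{175 + 40079} = \frac{1}{40254}$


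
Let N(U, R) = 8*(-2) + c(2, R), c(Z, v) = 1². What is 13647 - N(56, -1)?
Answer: 13662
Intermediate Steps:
c(Z, v) = 1
N(U, R) = -15 (N(U, R) = 8*(-2) + 1 = -16 + 1 = -15)
13647 - N(56, -1) = 13647 - 1*(-15) = 13647 + 15 = 13662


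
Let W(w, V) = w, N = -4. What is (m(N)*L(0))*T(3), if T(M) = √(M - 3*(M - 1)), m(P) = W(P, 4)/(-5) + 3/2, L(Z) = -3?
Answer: -69*I*√3/10 ≈ -11.951*I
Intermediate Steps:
m(P) = 3/2 - P/5 (m(P) = P/(-5) + 3/2 = P*(-⅕) + 3*(½) = -P/5 + 3/2 = 3/2 - P/5)
T(M) = √(3 - 2*M) (T(M) = √(M - 3*(-1 + M)) = √(M + (3 - 3*M)) = √(3 - 2*M))
(m(N)*L(0))*T(3) = ((3/2 - ⅕*(-4))*(-3))*√(3 - 2*3) = ((3/2 + ⅘)*(-3))*√(3 - 6) = ((23/10)*(-3))*√(-3) = -69*I*√3/10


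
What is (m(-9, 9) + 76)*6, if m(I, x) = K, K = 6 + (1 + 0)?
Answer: 498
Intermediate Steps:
K = 7 (K = 6 + 1 = 7)
m(I, x) = 7
(m(-9, 9) + 76)*6 = (7 + 76)*6 = 83*6 = 498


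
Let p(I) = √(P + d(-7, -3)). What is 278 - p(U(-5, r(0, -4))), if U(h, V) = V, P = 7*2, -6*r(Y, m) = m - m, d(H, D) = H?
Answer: 278 - √7 ≈ 275.35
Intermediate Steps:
r(Y, m) = 0 (r(Y, m) = -(m - m)/6 = -⅙*0 = 0)
P = 14
p(I) = √7 (p(I) = √(14 - 7) = √7)
278 - p(U(-5, r(0, -4))) = 278 - √7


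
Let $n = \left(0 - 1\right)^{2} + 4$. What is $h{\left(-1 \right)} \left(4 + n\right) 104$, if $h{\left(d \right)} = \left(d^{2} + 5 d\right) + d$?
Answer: $-4680$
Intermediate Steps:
$h{\left(d \right)} = d^{2} + 6 d$
$n = 5$ ($n = \left(-1\right)^{2} + 4 = 1 + 4 = 5$)
$h{\left(-1 \right)} \left(4 + n\right) 104 = - (6 - 1) \left(4 + 5\right) 104 = \left(-1\right) 5 \cdot 9 \cdot 104 = \left(-5\right) 9 \cdot 104 = \left(-45\right) 104 = -4680$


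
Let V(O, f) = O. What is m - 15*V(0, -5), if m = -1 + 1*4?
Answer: 3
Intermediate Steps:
m = 3 (m = -1 + 4 = 3)
m - 15*V(0, -5) = 3 - 15*0 = 3 + 0 = 3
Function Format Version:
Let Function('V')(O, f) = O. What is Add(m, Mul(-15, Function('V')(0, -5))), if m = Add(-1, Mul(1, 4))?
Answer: 3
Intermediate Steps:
m = 3 (m = Add(-1, 4) = 3)
Add(m, Mul(-15, Function('V')(0, -5))) = Add(3, Mul(-15, 0)) = Add(3, 0) = 3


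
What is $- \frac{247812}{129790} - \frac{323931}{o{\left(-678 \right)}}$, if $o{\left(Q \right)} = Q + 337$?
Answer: $\frac{20979250299}{22129195} \approx 948.04$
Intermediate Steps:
$o{\left(Q \right)} = 337 + Q$
$- \frac{247812}{129790} - \frac{323931}{o{\left(-678 \right)}} = - \frac{247812}{129790} - \frac{323931}{337 - 678} = \left(-247812\right) \frac{1}{129790} - \frac{323931}{-341} = - \frac{123906}{64895} - - \frac{323931}{341} = - \frac{123906}{64895} + \frac{323931}{341} = \frac{20979250299}{22129195}$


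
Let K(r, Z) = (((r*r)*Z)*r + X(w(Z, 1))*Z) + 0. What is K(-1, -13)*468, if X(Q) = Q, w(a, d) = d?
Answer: 0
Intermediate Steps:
K(r, Z) = Z + Z*r³ (K(r, Z) = (((r*r)*Z)*r + 1*Z) + 0 = ((r²*Z)*r + Z) + 0 = ((Z*r²)*r + Z) + 0 = (Z*r³ + Z) + 0 = (Z + Z*r³) + 0 = Z + Z*r³)
K(-1, -13)*468 = -13*(1 + (-1)³)*468 = -13*(1 - 1)*468 = -13*0*468 = 0*468 = 0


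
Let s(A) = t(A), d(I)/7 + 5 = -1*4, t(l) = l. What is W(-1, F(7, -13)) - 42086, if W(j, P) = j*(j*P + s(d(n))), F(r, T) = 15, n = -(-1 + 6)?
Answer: -42008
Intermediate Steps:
n = -5 (n = -1*5 = -5)
d(I) = -63 (d(I) = -35 + 7*(-1*4) = -35 + 7*(-4) = -35 - 28 = -63)
s(A) = A
W(j, P) = j*(-63 + P*j) (W(j, P) = j*(j*P - 63) = j*(P*j - 63) = j*(-63 + P*j))
W(-1, F(7, -13)) - 42086 = -(-63 + 15*(-1)) - 42086 = -(-63 - 15) - 42086 = -1*(-78) - 42086 = 78 - 42086 = -42008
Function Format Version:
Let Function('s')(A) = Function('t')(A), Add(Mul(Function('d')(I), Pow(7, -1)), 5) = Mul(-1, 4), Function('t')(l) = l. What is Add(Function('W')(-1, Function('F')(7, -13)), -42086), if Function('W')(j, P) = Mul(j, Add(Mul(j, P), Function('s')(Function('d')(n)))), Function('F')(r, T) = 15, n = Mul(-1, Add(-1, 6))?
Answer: -42008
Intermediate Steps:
n = -5 (n = Mul(-1, 5) = -5)
Function('d')(I) = -63 (Function('d')(I) = Add(-35, Mul(7, Mul(-1, 4))) = Add(-35, Mul(7, -4)) = Add(-35, -28) = -63)
Function('s')(A) = A
Function('W')(j, P) = Mul(j, Add(-63, Mul(P, j))) (Function('W')(j, P) = Mul(j, Add(Mul(j, P), -63)) = Mul(j, Add(Mul(P, j), -63)) = Mul(j, Add(-63, Mul(P, j))))
Add(Function('W')(-1, Function('F')(7, -13)), -42086) = Add(Mul(-1, Add(-63, Mul(15, -1))), -42086) = Add(Mul(-1, Add(-63, -15)), -42086) = Add(Mul(-1, -78), -42086) = Add(78, -42086) = -42008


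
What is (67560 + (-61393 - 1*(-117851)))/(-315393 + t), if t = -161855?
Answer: -62009/238624 ≈ -0.25986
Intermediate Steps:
(67560 + (-61393 - 1*(-117851)))/(-315393 + t) = (67560 + (-61393 - 1*(-117851)))/(-315393 - 161855) = (67560 + (-61393 + 117851))/(-477248) = (67560 + 56458)*(-1/477248) = 124018*(-1/477248) = -62009/238624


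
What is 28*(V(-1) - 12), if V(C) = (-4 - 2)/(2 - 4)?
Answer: -252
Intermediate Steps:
V(C) = 3 (V(C) = -6/(-2) = -6*(-½) = 3)
28*(V(-1) - 12) = 28*(3 - 12) = 28*(-9) = -252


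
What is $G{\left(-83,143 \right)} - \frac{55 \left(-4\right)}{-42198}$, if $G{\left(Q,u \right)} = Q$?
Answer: $- \frac{1751327}{21099} \approx -83.005$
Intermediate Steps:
$G{\left(-83,143 \right)} - \frac{55 \left(-4\right)}{-42198} = -83 - \frac{55 \left(-4\right)}{-42198} = -83 - \left(-220\right) \left(- \frac{1}{42198}\right) = -83 - \frac{110}{21099} = - \frac{1751327}{21099}$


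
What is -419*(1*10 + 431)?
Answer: -184779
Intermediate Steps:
-419*(1*10 + 431) = -419*(10 + 431) = -419*441 = -184779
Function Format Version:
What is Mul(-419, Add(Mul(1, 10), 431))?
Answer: -184779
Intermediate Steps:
Mul(-419, Add(Mul(1, 10), 431)) = Mul(-419, Add(10, 431)) = Mul(-419, 441) = -184779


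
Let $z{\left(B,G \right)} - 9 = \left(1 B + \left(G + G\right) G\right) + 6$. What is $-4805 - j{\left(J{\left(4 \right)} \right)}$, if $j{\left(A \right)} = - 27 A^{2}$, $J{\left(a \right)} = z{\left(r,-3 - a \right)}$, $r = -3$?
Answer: $321895$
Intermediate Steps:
$z{\left(B,G \right)} = 15 + B + 2 G^{2}$ ($z{\left(B,G \right)} = 9 + \left(\left(1 B + \left(G + G\right) G\right) + 6\right) = 9 + \left(\left(B + 2 G G\right) + 6\right) = 9 + \left(\left(B + 2 G^{2}\right) + 6\right) = 9 + \left(6 + B + 2 G^{2}\right) = 15 + B + 2 G^{2}$)
$J{\left(a \right)} = 12 + 2 \left(-3 - a\right)^{2}$ ($J{\left(a \right)} = 15 - 3 + 2 \left(-3 - a\right)^{2} = 12 + 2 \left(-3 - a\right)^{2}$)
$-4805 - j{\left(J{\left(4 \right)} \right)} = -4805 - - 27 \left(12 + 2 \left(3 + 4\right)^{2}\right)^{2} = -4805 - - 27 \left(12 + 2 \cdot 7^{2}\right)^{2} = -4805 - - 27 \left(12 + 2 \cdot 49\right)^{2} = -4805 - - 27 \left(12 + 98\right)^{2} = -4805 - - 27 \cdot 110^{2} = -4805 - \left(-27\right) 12100 = -4805 - -326700 = -4805 + 326700 = 321895$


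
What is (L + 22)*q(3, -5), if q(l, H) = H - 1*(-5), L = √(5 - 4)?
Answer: 0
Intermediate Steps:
L = 1 (L = √1 = 1)
q(l, H) = 5 + H (q(l, H) = H + 5 = 5 + H)
(L + 22)*q(3, -5) = (1 + 22)*(5 - 5) = 23*0 = 0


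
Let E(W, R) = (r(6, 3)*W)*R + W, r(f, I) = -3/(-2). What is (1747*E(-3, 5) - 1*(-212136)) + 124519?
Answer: 584213/2 ≈ 2.9211e+5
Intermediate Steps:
r(f, I) = 3/2 (r(f, I) = -3*(-1/2) = 3/2)
E(W, R) = W + 3*R*W/2 (E(W, R) = (3*W/2)*R + W = 3*R*W/2 + W = W + 3*R*W/2)
(1747*E(-3, 5) - 1*(-212136)) + 124519 = (1747*((1/2)*(-3)*(2 + 3*5)) - 1*(-212136)) + 124519 = (1747*((1/2)*(-3)*(2 + 15)) + 212136) + 124519 = (1747*((1/2)*(-3)*17) + 212136) + 124519 = (1747*(-51/2) + 212136) + 124519 = (-89097/2 + 212136) + 124519 = 335175/2 + 124519 = 584213/2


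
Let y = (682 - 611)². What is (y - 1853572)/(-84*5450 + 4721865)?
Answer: -616177/1421355 ≈ -0.43351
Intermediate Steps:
y = 5041 (y = 71² = 5041)
(y - 1853572)/(-84*5450 + 4721865) = (5041 - 1853572)/(-84*5450 + 4721865) = -1848531/(-457800 + 4721865) = -1848531/4264065 = -1848531*1/4264065 = -616177/1421355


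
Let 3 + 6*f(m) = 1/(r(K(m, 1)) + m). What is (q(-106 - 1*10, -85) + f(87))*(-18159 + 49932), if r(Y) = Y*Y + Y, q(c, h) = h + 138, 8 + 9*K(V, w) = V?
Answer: 23351915853/13999 ≈ 1.6681e+6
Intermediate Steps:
K(V, w) = -8/9 + V/9
q(c, h) = 138 + h
r(Y) = Y + Y**2 (r(Y) = Y**2 + Y = Y + Y**2)
f(m) = -1/2 + 1/(6*(m + (-8/9 + m/9)*(1/9 + m/9))) (f(m) = -1/2 + 1/(6*((-8/9 + m/9)*(1 + (-8/9 + m/9)) + m)) = -1/2 + 1/(6*((-8/9 + m/9)*(1/9 + m/9) + m)) = -1/2 + 1/(6*(m + (-8/9 + m/9)*(1/9 + m/9))))
(q(-106 - 1*10, -85) + f(87))*(-18159 + 49932) = ((138 - 85) + (35 - 1*87**2 - 74*87)/(2*(-8 + 87**2 + 74*87)))*(-18159 + 49932) = (53 + (35 - 1*7569 - 6438)/(2*(-8 + 7569 + 6438)))*31773 = (53 + (1/2)*(35 - 7569 - 6438)/13999)*31773 = (53 + (1/2)*(1/13999)*(-13972))*31773 = (53 - 6986/13999)*31773 = (734961/13999)*31773 = 23351915853/13999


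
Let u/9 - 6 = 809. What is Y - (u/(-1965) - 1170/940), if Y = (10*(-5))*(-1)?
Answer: 676993/12314 ≈ 54.977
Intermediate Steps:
u = 7335 (u = 54 + 9*809 = 54 + 7281 = 7335)
Y = 50 (Y = -50*(-1) = 50)
Y - (u/(-1965) - 1170/940) = 50 - (7335/(-1965) - 1170/940) = 50 - (7335*(-1/1965) - 1170*1/940) = 50 - (-489/131 - 117/94) = 50 - 1*(-61293/12314) = 50 + 61293/12314 = 676993/12314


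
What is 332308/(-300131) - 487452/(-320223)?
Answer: 13295597176/32036283071 ≈ 0.41502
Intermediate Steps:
332308/(-300131) - 487452/(-320223) = 332308*(-1/300131) - 487452*(-1/320223) = -332308/300131 + 162484/106741 = 13295597176/32036283071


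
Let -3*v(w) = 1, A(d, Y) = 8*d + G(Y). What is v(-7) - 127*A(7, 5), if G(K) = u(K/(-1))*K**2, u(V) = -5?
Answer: 26288/3 ≈ 8762.7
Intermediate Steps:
G(K) = -5*K**2
A(d, Y) = -5*Y**2 + 8*d (A(d, Y) = 8*d - 5*Y**2 = -5*Y**2 + 8*d)
v(w) = -1/3 (v(w) = -1/3*1 = -1/3)
v(-7) - 127*A(7, 5) = -1/3 - 127*(-5*5**2 + 8*7) = -1/3 - 127*(-5*25 + 56) = -1/3 - 127*(-125 + 56) = -1/3 - 127*(-69) = -1/3 + 8763 = 26288/3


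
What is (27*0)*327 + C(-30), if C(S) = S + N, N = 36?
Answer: 6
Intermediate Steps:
C(S) = 36 + S (C(S) = S + 36 = 36 + S)
(27*0)*327 + C(-30) = (27*0)*327 + (36 - 30) = 0*327 + 6 = 0 + 6 = 6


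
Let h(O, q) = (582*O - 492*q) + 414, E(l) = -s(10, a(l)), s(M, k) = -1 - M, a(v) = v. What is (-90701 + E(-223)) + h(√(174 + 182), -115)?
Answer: -33696 + 1164*√89 ≈ -22715.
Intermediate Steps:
E(l) = 11 (E(l) = -(-1 - 1*10) = -(-1 - 10) = -1*(-11) = 11)
h(O, q) = 414 - 492*q + 582*O (h(O, q) = (-492*q + 582*O) + 414 = 414 - 492*q + 582*O)
(-90701 + E(-223)) + h(√(174 + 182), -115) = (-90701 + 11) + (414 - 492*(-115) + 582*√(174 + 182)) = -90690 + (414 + 56580 + 582*√356) = -90690 + (414 + 56580 + 582*(2*√89)) = -90690 + (414 + 56580 + 1164*√89) = -90690 + (56994 + 1164*√89) = -33696 + 1164*√89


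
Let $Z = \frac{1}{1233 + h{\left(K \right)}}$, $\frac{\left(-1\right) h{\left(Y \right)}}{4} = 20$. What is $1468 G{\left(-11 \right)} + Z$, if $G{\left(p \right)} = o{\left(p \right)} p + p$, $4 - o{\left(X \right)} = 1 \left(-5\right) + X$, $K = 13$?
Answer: $- \frac{390991523}{1153} \approx -3.3911 \cdot 10^{5}$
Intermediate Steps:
$o{\left(X \right)} = 9 - X$ ($o{\left(X \right)} = 4 - \left(1 \left(-5\right) + X\right) = 4 - \left(-5 + X\right) = 9 - X$)
$h{\left(Y \right)} = -80$ ($h{\left(Y \right)} = \left(-4\right) 20 = -80$)
$G{\left(p \right)} = p + p \left(9 - p\right)$ ($G{\left(p \right)} = \left(9 - p\right) p + p = p \left(9 - p\right) + p = p + p \left(9 - p\right)$)
$Z = \frac{1}{1153}$ ($Z = \frac{1}{1233 - 80} = \frac{1}{1153} \approx 0.0008673$)
$1468 G{\left(-11 \right)} + Z = 1468 \left(- 11 \left(10 - -11\right)\right) + \frac{1}{1153} = 1468 \left(- 11 \left(10 + 11\right)\right) + \frac{1}{1153} = 1468 \left(\left(-11\right) 21\right) + \frac{1}{1153} = 1468 \left(-231\right) + \frac{1}{1153} = -339108 + \frac{1}{1153} = - \frac{390991523}{1153}$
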